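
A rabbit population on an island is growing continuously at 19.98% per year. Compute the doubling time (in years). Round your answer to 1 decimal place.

doubling time = ln(2) / |r| = 0.69315 / 0.1998

doubling time ≈ 3.5 years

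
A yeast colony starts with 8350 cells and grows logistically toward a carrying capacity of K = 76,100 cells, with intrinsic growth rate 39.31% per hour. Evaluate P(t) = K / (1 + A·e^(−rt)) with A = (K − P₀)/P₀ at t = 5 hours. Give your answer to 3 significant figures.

≈ 35,600 cells

A = (76100 − 8350)/8350 = 8.11377
P(5) = 76100 / (1 + 8.11377·e^(−0.3931·5)) = 76100 / (1 + 8.11377·0.140086)
= 76100 / 2.13662 ≈ 35616.93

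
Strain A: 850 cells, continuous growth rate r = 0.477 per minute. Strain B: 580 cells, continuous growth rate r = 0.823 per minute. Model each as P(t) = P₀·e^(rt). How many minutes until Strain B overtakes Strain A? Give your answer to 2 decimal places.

t ≈ 1.10 minutes

850·e^(0.477t) = 580·e^(0.823t)
850/580 = e^((0.823 − 0.477)t) → ln(1.46552) = 0.346·t
t = 0.38221 / 0.346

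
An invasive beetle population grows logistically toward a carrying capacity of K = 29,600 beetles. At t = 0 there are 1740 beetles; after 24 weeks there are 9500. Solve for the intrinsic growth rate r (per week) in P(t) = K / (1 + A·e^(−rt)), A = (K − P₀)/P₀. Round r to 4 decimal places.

r ≈ 0.0843 per week

A = (29600 − 1740)/1740 = 16.01149
9500 = 29600/(1 + 16.01149·e^(−r·24)) → e^(−24r) = (3.11579 − 1)/16.01149 = 0.132142
r = −ln(0.132142)/24 = 2.02388/24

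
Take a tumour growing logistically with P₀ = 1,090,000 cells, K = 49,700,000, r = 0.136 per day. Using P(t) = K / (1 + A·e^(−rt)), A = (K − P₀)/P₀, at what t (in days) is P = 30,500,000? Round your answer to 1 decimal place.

t ≈ 31.3 days

A = (49700000 − 1090000)/1090000 = 44.59633
30500000 = 49700000/(1 + 44.59633·e^(−0.136t)) → 1 + 44.59633·e^(−0.136t) = 1.62951
e^(−0.136t) = 0.014116 → t = ln(70.84313)/0.136 = 4.26047/0.136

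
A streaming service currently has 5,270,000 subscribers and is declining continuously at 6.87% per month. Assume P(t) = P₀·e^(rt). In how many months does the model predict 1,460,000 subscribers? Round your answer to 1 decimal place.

t ≈ 18.7 months

1460000 = 5270000 · e^(-0.0687·t)
t = ln(1460000/5270000) / -0.0687 = ln(0.27704) / -0.0687 = -1.28359 / -0.0687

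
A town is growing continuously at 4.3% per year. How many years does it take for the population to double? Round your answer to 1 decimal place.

doubling time ≈ 16.1 years

doubling time = ln(2) / |r| = 0.69315 / 0.043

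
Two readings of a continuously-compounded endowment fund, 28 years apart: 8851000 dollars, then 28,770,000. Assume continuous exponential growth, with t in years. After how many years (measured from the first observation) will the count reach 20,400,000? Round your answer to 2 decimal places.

r = ln(28770000/8851000) / 28 ≈ 0.0421 per year
t = ln(20400000/8851000) / r = 0.835 / 0.0421 ≈ 19.834

t ≈ 19.83 years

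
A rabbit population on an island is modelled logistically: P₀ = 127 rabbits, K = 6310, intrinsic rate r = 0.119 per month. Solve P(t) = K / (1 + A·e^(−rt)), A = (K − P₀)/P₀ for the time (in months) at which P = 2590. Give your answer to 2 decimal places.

A = (6310 − 127)/127 = 48.68504
2590 = 6310/(1 + 48.68504·e^(−0.119t)) → 1 + 48.68504·e^(−0.119t) = 2.43629
e^(−0.119t) = 0.029502 → t = ln(33.8963)/0.119 = 3.52331/0.119

t ≈ 29.61 months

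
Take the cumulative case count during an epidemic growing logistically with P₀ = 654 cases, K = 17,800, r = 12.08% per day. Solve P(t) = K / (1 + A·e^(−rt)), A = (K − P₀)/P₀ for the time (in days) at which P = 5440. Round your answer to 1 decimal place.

t ≈ 20.2 days

A = (17800 − 654)/654 = 26.21713
5440 = 17800/(1 + 26.21713·e^(−0.1208t)) → 1 + 26.21713·e^(−0.1208t) = 3.27206
e^(−0.1208t) = 0.086663 → t = ln(11.53893)/0.1208 = 2.44573/0.1208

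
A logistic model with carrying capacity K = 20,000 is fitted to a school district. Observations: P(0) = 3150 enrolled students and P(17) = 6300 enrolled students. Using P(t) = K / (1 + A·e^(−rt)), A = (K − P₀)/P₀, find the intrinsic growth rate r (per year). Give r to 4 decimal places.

r ≈ 0.0529 per year

A = (20000 − 3150)/3150 = 5.34921
6300 = 20000/(1 + 5.34921·e^(−r·17)) → e^(−17r) = (3.1746 − 1)/5.34921 = 0.406528
r = −ln(0.406528)/17 = 0.9001/17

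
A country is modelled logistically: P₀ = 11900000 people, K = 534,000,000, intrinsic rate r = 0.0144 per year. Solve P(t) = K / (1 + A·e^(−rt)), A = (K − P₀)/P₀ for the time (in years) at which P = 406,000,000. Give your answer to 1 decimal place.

t ≈ 342.8 years

A = (534000000 − 11900000)/11900000 = 43.87395
406000000 = 534000000/(1 + 43.87395·e^(−0.0144t)) → 1 + 43.87395·e^(−0.0144t) = 1.31527
e^(−0.0144t) = 0.007186 → t = ln(139.16268)/0.0144 = 4.93564/0.0144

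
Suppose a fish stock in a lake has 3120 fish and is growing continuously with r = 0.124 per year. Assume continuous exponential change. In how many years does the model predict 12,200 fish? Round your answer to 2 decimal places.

12200 = 3120 · e^(0.124·t)
t = ln(12200/3120) / 0.124 = ln(3.91026) / 0.124 = 1.3636 / 0.124

t ≈ 11.00 years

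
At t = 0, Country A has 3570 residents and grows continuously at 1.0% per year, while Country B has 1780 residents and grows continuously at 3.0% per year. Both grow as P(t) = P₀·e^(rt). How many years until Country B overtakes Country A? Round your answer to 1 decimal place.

t ≈ 34.8 years

3570·e^(0.01t) = 1780·e^(0.03t)
3570/1780 = e^((0.03 − 0.01)t) → ln(2.00562) = 0.02·t
t = 0.69595 / 0.02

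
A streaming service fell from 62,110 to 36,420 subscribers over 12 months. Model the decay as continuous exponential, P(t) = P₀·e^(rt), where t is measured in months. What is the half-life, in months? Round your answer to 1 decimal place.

half-life ≈ 15.6 months

r = ln(36420/62110) / 12 = ln(0.58638) / 12 ≈ -0.044482 per month
half-life = ln 2 / |r| = 0.69315 / 0.044482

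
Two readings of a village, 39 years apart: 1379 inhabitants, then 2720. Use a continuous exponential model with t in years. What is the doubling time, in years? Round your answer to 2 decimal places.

doubling time ≈ 39.80 years

r = ln(2720/1379) / 39 = ln(1.97244) / 39 ≈ 0.017417 per year
doubling time = ln 2 / |r| = 0.69315 / 0.017417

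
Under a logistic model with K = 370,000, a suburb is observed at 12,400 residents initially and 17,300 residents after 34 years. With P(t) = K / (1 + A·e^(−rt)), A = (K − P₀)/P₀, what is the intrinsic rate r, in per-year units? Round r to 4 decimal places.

A = (370000 − 12400)/12400 = 28.83871
17300 = 370000/(1 + 28.83871·e^(−r·34)) → e^(−34r) = (21.38728 − 1)/28.83871 = 0.706942
r = −ln(0.706942)/34 = 0.34681/34

r ≈ 0.0102 per year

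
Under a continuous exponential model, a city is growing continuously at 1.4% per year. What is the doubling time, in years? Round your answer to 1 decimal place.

doubling time ≈ 49.5 years

doubling time = ln(2) / |r| = 0.69315 / 0.014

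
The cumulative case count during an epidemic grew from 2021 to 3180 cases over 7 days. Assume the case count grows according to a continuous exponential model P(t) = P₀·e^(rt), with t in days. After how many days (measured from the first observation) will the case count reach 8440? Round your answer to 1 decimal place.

t ≈ 22.1 days

r = ln(3180/2021) / 7 ≈ 0.064756 per day
t = ln(8440/2021) / r = 1.42939 / 0.064756 ≈ 22.074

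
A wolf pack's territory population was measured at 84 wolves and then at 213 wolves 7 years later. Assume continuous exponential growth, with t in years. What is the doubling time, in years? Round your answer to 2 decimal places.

r = ln(213/84) / 7 = ln(2.53571) / 7 ≈ 0.132925 per year
doubling time = ln 2 / |r| = 0.69315 / 0.132925

doubling time ≈ 5.21 years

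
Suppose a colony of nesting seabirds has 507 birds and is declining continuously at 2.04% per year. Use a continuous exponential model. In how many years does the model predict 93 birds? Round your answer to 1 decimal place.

93 = 507 · e^(-0.0204·t)
t = ln(93/507) / -0.0204 = ln(0.18343) / -0.0204 = -1.69591 / -0.0204

t ≈ 83.1 years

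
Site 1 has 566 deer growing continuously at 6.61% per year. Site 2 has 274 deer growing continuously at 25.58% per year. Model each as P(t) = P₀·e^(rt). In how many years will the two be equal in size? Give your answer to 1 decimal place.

t ≈ 3.8 years

566·e^(0.0661t) = 274·e^(0.2558t)
566/274 = e^((0.2558 − 0.0661)t) → ln(2.06569) = 0.1897·t
t = 0.72547 / 0.1897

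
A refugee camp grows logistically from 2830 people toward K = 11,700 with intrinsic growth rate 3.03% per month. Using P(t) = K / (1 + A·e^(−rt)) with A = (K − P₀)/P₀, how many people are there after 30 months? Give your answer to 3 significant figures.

≈ 5,170 people

A = (11700 − 2830)/2830 = 3.13428
P(30) = 11700 / (1 + 3.13428·e^(−0.0303·30)) = 11700 / (1 + 3.13428·0.402927)
= 11700 / 2.26288 ≈ 5170.39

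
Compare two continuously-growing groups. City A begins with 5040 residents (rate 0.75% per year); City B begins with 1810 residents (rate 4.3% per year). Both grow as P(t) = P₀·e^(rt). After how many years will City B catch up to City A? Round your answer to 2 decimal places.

5040·e^(0.0075t) = 1810·e^(0.043t)
5040/1810 = e^((0.043 − 0.0075)t) → ln(2.78453) = 0.0355·t
t = 1.02408 / 0.0355

t ≈ 28.85 years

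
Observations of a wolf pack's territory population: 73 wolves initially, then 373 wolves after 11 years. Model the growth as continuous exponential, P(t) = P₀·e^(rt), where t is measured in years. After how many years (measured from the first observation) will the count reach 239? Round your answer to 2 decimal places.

r = ln(373/73) / 11 ≈ 0.148284 per year
t = ln(239/73) / r = 1.186 / 0.148284 ≈ 7.998

t ≈ 8.00 years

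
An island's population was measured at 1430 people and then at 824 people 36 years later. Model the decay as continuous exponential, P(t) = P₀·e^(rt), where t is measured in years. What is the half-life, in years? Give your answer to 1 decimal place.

half-life ≈ 45.3 years

r = ln(824/1430) / 36 = ln(0.57622) / 36 ≈ -0.015313 per year
half-life = ln 2 / |r| = 0.69315 / 0.015313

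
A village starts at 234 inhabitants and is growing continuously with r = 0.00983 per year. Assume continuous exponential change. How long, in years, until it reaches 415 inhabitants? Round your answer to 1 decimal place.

415 = 234 · e^(0.00983·t)
t = ln(415/234) / 0.00983 = ln(1.7735) / 0.00983 = 0.57296 / 0.00983

t ≈ 58.3 years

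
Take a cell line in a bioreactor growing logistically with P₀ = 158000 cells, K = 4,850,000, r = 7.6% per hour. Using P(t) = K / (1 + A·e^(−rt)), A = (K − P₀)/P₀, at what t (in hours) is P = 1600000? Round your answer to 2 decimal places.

t ≈ 35.29 hours

A = (4850000 − 158000)/158000 = 29.6962
1600000 = 4850000/(1 + 29.6962·e^(−0.076t)) → 1 + 29.6962·e^(−0.076t) = 3.03125
e^(−0.076t) = 0.068401 → t = ln(14.61967)/0.076 = 2.68237/0.076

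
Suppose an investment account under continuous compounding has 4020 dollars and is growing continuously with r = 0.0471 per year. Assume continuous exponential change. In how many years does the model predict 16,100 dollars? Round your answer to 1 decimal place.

t ≈ 29.5 years

16100 = 4020 · e^(0.0471·t)
t = ln(16100/4020) / 0.0471 = ln(4.00498) / 0.0471 = 1.38754 / 0.0471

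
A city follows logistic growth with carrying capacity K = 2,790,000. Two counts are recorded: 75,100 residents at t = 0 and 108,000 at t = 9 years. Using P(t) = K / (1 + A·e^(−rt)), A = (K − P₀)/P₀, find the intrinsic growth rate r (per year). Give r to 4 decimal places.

A = (2790000 − 75100)/75100 = 36.15047
108000 = 2790000/(1 + 36.15047·e^(−r·9)) → e^(−9r) = (25.83333 − 1)/36.15047 = 0.686944
r = −ln(0.686944)/9 = 0.3755/9

r ≈ 0.0417 per year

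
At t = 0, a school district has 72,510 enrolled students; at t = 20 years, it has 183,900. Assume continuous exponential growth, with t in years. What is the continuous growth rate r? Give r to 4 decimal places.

r ≈ 0.0465 per year

183900 = 72510 · e^(r·20)
e^(20r) = 183900/72510 = 2.5362
r = ln(2.5362) / 20 = 0.93067 / 20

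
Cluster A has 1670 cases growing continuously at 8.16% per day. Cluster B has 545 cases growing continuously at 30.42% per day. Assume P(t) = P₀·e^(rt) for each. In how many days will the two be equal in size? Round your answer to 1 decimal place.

1670·e^(0.0816t) = 545·e^(0.3042t)
1670/545 = e^((0.3042 − 0.0816)t) → ln(3.06422) = 0.2226·t
t = 1.11979 / 0.2226

t ≈ 5.0 days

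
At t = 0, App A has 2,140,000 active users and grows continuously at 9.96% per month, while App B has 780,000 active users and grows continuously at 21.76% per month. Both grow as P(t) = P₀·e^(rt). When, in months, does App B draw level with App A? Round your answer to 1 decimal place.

t ≈ 8.6 months

2140000·e^(0.0996t) = 780000·e^(0.2176t)
2140000/780000 = e^((0.2176 − 0.0996)t) → ln(2.74359) = 0.118·t
t = 1.00927 / 0.118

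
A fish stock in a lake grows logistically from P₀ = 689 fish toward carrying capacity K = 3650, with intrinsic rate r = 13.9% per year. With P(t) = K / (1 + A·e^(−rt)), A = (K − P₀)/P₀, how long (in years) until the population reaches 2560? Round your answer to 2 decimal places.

t ≈ 16.63 years

A = (3650 − 689)/689 = 4.29753
2560 = 3650/(1 + 4.29753·e^(−0.139t)) → 1 + 4.29753·e^(−0.139t) = 1.42578
e^(−0.139t) = 0.099076 → t = ln(10.09329)/0.139 = 2.31187/0.139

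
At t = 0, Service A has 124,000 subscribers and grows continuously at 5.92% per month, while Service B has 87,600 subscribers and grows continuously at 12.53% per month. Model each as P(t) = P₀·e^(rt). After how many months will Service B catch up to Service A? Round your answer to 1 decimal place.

t ≈ 5.3 months

124000·e^(0.0592t) = 87600·e^(0.1253t)
124000/87600 = e^((0.1253 − 0.0592)t) → ln(1.41553) = 0.0661·t
t = 0.3475 / 0.0661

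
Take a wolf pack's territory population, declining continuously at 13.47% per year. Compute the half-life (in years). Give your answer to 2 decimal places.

half-life ≈ 5.15 years

half-life = ln(2) / |r| = 0.69315 / 0.1347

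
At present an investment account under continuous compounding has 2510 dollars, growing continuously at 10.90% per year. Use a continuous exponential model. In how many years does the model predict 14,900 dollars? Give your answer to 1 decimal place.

14900 = 2510 · e^(0.109·t)
t = ln(14900/2510) / 0.109 = ln(5.93625) / 0.109 = 1.78108 / 0.109

t ≈ 16.3 years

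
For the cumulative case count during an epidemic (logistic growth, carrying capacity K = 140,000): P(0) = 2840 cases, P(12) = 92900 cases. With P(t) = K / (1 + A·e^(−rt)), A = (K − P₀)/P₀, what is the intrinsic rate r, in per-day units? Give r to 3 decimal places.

r ≈ 0.380 per day

A = (140000 − 2840)/2840 = 48.29577
92900 = 140000/(1 + 48.29577·e^(−r·12)) → e^(−12r) = (1.507 − 1)/48.29577 = 0.010498
r = −ln(0.010498)/12 = 4.55659/12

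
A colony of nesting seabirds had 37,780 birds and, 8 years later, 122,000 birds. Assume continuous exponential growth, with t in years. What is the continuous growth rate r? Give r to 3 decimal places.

122000 = 37780 · e^(r·8)
e^(8r) = 122000/37780 = 3.22922
r = ln(3.22922) / 8 = 1.17224 / 8

r ≈ 0.147 per year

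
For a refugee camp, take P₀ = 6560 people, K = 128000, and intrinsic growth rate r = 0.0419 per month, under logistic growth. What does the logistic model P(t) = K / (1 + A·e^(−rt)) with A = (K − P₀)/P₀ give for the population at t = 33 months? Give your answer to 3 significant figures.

≈ 22,700 people

A = (128000 − 6560)/6560 = 18.5122
P(33) = 128000 / (1 + 18.5122·e^(−0.0419·33)) = 128000 / (1 + 18.5122·0.2509)
= 128000 / 5.64471 ≈ 22676.08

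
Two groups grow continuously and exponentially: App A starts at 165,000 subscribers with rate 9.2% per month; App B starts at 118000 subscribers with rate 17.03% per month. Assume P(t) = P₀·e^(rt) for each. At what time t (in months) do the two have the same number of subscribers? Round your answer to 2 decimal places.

165000·e^(0.092t) = 118000·e^(0.1703t)
165000/118000 = e^((0.1703 − 0.092)t) → ln(1.39831) = 0.0783·t
t = 0.33526 / 0.0783

t ≈ 4.28 months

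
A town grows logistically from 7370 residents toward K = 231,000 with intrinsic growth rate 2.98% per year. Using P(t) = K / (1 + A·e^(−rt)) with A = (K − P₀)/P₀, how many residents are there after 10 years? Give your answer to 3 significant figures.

≈ 9,820 residents

A = (231000 − 7370)/7370 = 30.34328
P(10) = 231000 / (1 + 30.34328·e^(−0.0298·10)) = 231000 / (1 + 30.34328·0.742301)
= 231000 / 23.52386 ≈ 9819.82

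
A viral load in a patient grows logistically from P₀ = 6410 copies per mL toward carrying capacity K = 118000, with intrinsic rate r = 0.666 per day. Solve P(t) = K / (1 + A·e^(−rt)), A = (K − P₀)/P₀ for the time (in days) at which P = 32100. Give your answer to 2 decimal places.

t ≈ 2.81 days

A = (118000 − 6410)/6410 = 17.40874
32100 = 118000/(1 + 17.40874·e^(−0.666t)) → 1 + 17.40874·e^(−0.666t) = 3.67601
e^(−0.666t) = 0.153717 → t = ln(6.50548)/0.666 = 1.87264/0.666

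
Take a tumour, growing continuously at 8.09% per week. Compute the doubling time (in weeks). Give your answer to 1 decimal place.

doubling time = ln(2) / |r| = 0.69315 / 0.0809

doubling time ≈ 8.6 weeks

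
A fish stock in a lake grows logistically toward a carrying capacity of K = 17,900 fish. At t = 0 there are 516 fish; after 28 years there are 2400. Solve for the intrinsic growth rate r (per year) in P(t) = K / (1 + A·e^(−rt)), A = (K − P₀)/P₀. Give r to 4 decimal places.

r ≈ 0.0590 per year

A = (17900 − 516)/516 = 33.68992
2400 = 17900/(1 + 33.68992·e^(−r·28)) → e^(−28r) = (7.45833 − 1)/33.68992 = 0.191699
r = −ln(0.191699)/28 = 1.65183/28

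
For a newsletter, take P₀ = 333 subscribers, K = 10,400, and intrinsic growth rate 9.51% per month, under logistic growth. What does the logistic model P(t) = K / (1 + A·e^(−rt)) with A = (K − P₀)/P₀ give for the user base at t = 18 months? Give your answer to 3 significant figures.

A = (10400 − 333)/333 = 30.23123
P(18) = 10400 / (1 + 30.23123·e^(−0.0951·18)) = 10400 / (1 + 30.23123·0.180541)
= 10400 / 6.45796 ≈ 1610.42

≈ 1,610 subscribers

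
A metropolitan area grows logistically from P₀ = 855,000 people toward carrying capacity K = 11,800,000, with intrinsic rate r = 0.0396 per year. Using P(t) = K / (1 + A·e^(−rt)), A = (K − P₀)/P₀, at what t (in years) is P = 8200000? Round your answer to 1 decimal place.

A = (11800000 − 855000)/855000 = 12.80117
8200000 = 11800000/(1 + 12.80117·e^(−0.0396t)) → 1 + 12.80117·e^(−0.0396t) = 1.43902
e^(−0.0396t) = 0.034296 → t = ln(29.15822)/0.0396 = 3.37274/0.0396

t ≈ 85.2 years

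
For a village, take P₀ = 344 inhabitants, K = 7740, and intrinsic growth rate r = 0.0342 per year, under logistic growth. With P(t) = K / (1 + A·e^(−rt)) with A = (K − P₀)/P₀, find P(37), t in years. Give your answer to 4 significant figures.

≈ 1,095 inhabitants

A = (7740 − 344)/344 = 21.5
P(37) = 7740 / (1 + 21.5·e^(−0.0342·37)) = 7740 / (1 + 21.5·0.282126)
= 7740 / 7.06572 ≈ 1095.43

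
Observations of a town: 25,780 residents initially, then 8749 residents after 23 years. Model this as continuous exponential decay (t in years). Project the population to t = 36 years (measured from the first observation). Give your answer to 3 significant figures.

r = ln(8749/25780) / 23 ≈ -0.046985 per year
P(36) = 25780 · e^(-0.046985·36) = 25780 · 0.18425 ≈ 4749.94

≈ 4,750 residents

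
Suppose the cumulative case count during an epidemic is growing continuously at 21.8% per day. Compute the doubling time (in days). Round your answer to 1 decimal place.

doubling time = ln(2) / |r| = 0.69315 / 0.218

doubling time ≈ 3.2 days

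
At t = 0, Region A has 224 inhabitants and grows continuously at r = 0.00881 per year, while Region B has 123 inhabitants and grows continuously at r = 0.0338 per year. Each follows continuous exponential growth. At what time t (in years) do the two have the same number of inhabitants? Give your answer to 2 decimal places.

t ≈ 23.99 years

224·e^(0.00881t) = 123·e^(0.0338t)
224/123 = e^((0.0338 − 0.00881)t) → ln(1.82114) = 0.02499·t
t = 0.59946 / 0.02499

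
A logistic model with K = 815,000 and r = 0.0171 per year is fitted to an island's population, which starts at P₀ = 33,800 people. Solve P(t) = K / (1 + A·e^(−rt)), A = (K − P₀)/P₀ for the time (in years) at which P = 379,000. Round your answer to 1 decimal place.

t ≈ 175.5 years

A = (815000 − 33800)/33800 = 23.11243
379000 = 815000/(1 + 23.11243·e^(−0.0171t)) → 1 + 23.11243·e^(−0.0171t) = 2.1504
e^(−0.0171t) = 0.049774 → t = ln(20.09085)/0.0171 = 3.00026/0.0171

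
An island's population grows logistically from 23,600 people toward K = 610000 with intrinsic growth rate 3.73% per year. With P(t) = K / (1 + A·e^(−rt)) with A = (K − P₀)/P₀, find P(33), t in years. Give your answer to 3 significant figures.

A = (610000 − 23600)/23600 = 24.84746
P(33) = 610000 / (1 + 24.84746·e^(−0.0373·33)) = 610000 / (1 + 24.84746·0.29203)
= 610000 / 8.25619 ≈ 73883.92

≈ 73,900 people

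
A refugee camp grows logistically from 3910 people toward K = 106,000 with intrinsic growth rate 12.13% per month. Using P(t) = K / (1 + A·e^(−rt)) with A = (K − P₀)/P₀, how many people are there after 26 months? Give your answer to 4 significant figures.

A = (106000 − 3910)/3910 = 26.10997
P(26) = 106000 / (1 + 26.10997·e^(−0.1213·26)) = 106000 / (1 + 26.10997·0.04269)
= 106000 / 2.11462 ≈ 50127.11

≈ 50,130 people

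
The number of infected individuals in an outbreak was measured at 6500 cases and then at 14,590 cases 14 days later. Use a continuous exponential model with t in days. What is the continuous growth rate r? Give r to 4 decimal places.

14590 = 6500 · e^(r·14)
e^(14r) = 14590/6500 = 2.24462
r = ln(2.24462) / 14 = 0.80853 / 14

r ≈ 0.0578 per day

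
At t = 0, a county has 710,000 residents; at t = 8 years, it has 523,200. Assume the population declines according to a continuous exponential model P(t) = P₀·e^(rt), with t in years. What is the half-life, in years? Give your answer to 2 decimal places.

half-life ≈ 18.16 years

r = ln(523200/710000) / 8 = ln(0.7369) / 8 ≈ -0.038163 per year
half-life = ln 2 / |r| = 0.69315 / 0.038163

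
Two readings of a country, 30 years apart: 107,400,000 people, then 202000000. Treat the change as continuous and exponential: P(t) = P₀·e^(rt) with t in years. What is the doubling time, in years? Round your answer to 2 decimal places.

r = ln(202000000/107400000) / 30 = ln(1.88082) / 30 ≈ 0.021057 per year
doubling time = ln 2 / |r| = 0.69315 / 0.021057

doubling time ≈ 32.92 years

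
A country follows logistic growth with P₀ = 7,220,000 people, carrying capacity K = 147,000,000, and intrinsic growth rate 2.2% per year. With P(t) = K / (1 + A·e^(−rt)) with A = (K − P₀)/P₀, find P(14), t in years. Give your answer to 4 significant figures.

A = (147000000 − 7220000)/7220000 = 19.36011
P(14) = 147000000 / (1 + 19.36011·e^(−0.022·14)) = 147000000 / (1 + 19.36011·0.734915)
= 147000000 / 15.22804 ≈ 9653243.67

≈ 9,653,000 people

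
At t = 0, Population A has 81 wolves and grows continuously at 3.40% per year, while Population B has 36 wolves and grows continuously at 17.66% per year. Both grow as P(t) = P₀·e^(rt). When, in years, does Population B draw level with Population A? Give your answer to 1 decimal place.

81·e^(0.034t) = 36·e^(0.1766t)
81/36 = e^((0.1766 − 0.034)t) → ln(2.25) = 0.1426·t
t = 0.81093 / 0.1426

t ≈ 5.7 years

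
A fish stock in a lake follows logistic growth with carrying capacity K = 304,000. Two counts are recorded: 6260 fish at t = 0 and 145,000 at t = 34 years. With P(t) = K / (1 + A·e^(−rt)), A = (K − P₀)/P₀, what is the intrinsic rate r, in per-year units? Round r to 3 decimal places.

r ≈ 0.111 per year

A = (304000 − 6260)/6260 = 47.5623
145000 = 304000/(1 + 47.5623·e^(−r·34)) → e^(−34r) = (2.09655 − 1)/47.5623 = 0.023055
r = −ln(0.023055)/34 = 3.76987/34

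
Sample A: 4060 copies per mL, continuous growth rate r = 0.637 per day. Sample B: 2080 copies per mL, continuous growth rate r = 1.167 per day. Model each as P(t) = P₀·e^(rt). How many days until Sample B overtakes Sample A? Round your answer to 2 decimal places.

t ≈ 1.26 days

4060·e^(0.637t) = 2080·e^(1.167t)
4060/2080 = e^((1.167 − 0.637)t) → ln(1.95192) = 0.53·t
t = 0.66882 / 0.53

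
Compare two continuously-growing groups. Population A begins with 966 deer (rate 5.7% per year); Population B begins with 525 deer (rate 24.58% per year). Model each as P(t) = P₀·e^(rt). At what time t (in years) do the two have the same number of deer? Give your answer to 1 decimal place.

t ≈ 3.2 years

966·e^(0.057t) = 525·e^(0.2458t)
966/525 = e^((0.2458 − 0.057)t) → ln(1.84) = 0.1888·t
t = 0.60977 / 0.1888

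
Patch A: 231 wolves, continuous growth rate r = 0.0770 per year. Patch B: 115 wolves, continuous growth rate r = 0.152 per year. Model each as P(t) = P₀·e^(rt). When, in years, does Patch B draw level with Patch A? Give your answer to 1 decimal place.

231·e^(0.077t) = 115·e^(0.152t)
231/115 = e^((0.152 − 0.077)t) → ln(2.0087) = 0.075·t
t = 0.69749 / 0.075

t ≈ 9.3 years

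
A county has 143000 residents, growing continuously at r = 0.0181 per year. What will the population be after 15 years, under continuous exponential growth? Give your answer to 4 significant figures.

P(15) = 143000 · e^(0.0181·15) = 143000 · e^(0.2715)
= 143000 · 1.31193 ≈ 187606.11

≈ 187,600 residents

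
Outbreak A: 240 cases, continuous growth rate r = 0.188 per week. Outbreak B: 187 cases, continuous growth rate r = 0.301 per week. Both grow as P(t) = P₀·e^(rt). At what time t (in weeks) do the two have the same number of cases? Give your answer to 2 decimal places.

t ≈ 2.21 weeks

240·e^(0.188t) = 187·e^(0.301t)
240/187 = e^((0.301 − 0.188)t) → ln(1.28342) = 0.113·t
t = 0.24953 / 0.113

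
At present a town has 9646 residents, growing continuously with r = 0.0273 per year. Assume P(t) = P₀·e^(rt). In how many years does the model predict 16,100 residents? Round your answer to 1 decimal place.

16100 = 9646 · e^(0.0273·t)
t = ln(16100/9646) / 0.0273 = ln(1.66909) / 0.0273 = 0.51228 / 0.0273

t ≈ 18.8 years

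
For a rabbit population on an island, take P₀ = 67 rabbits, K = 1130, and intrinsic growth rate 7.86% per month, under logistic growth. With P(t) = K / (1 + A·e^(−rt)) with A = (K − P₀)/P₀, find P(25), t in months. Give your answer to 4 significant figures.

≈ 350.5 rabbits

A = (1130 − 67)/67 = 15.86567
P(25) = 1130 / (1 + 15.86567·e^(−0.0786·25)) = 1130 / (1 + 15.86567·0.140156)
= 1130 / 3.22367 ≈ 350.53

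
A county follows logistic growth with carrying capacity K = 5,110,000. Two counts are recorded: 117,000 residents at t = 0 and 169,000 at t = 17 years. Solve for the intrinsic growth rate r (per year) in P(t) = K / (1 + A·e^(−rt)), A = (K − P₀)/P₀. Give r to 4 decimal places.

r ≈ 0.0222 per year

A = (5110000 − 117000)/117000 = 42.67521
169000 = 5110000/(1 + 42.67521·e^(−r·17)) → e^(−17r) = (30.23669 − 1)/42.67521 = 0.685098
r = −ln(0.685098)/17 = 0.37819/17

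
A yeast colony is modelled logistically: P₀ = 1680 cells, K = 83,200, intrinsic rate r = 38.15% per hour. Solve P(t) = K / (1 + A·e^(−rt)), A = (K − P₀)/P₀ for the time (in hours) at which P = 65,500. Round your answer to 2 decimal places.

t ≈ 13.61 hours

A = (83200 − 1680)/1680 = 48.52381
65500 = 83200/(1 + 48.52381·e^(−0.3815t)) → 1 + 48.52381·e^(−0.3815t) = 1.27023
e^(−0.3815t) = 0.005569 → t = ln(179.56551)/0.3815 = 5.19054/0.3815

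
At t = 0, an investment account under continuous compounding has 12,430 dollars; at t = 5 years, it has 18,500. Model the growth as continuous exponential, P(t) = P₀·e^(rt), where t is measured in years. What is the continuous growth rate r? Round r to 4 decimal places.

r ≈ 0.0795 per year

18500 = 12430 · e^(r·5)
e^(5r) = 18500/12430 = 1.48833
r = ln(1.48833) / 5 = 0.39766 / 5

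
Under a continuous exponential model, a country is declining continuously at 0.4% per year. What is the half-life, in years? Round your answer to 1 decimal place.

half-life = ln(2) / |r| = 0.69315 / 0.004

half-life ≈ 173.3 years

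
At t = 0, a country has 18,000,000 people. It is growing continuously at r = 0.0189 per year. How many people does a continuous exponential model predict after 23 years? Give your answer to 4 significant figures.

≈ 27,800,000 people

P(23) = 18000000 · e^(0.0189·23) = 18000000 · e^(0.4347)
= 18000000 · 1.5445 ≈ 27800993.51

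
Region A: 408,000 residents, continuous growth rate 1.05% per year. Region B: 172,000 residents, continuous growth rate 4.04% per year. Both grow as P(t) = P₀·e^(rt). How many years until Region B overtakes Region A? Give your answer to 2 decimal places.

408000·e^(0.0105t) = 172000·e^(0.0404t)
408000/172000 = e^((0.0404 − 0.0105)t) → ln(2.37209) = 0.0299·t
t = 0.86377 / 0.0299

t ≈ 28.89 years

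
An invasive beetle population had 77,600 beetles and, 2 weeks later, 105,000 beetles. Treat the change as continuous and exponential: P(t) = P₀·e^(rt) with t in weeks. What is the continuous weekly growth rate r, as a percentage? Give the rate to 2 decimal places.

r ≈ 15.12% per week

105000 = 77600 · e^(r·2)
e^(2r) = 105000/77600 = 1.35309
r = ln(1.35309) / 2 = 0.30239 / 2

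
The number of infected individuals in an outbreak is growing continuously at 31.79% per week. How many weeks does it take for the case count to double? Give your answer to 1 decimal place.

doubling time ≈ 2.2 weeks

doubling time = ln(2) / |r| = 0.69315 / 0.3179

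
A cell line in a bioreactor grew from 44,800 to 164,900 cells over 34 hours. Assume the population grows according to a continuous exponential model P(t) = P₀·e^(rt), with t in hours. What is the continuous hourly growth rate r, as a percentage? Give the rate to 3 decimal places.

r ≈ 3.833% per hour

164900 = 44800 · e^(r·34)
e^(34r) = 164900/44800 = 3.6808
r = ln(3.6808) / 34 = 1.30313 / 34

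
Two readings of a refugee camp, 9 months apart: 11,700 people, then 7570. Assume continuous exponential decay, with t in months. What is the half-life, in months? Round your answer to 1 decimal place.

half-life ≈ 14.3 months

r = ln(7570/11700) / 9 = ln(0.64701) / 9 ≈ -0.048377 per month
half-life = ln 2 / |r| = 0.69315 / 0.048377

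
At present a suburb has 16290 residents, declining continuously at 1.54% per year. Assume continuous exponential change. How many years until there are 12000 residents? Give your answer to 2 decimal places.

12000 = 16290 · e^(-0.0154·t)
t = ln(12000/16290) / -0.0154 = ln(0.73665) / -0.0154 = -0.30564 / -0.0154

t ≈ 19.85 years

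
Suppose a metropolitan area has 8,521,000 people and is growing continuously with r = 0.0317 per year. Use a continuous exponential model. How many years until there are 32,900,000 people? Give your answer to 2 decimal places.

32900000 = 8521000 · e^(0.0317·t)
t = ln(32900000/8521000) / 0.0317 = ln(3.86105) / 0.0317 = 1.35094 / 0.0317

t ≈ 42.62 years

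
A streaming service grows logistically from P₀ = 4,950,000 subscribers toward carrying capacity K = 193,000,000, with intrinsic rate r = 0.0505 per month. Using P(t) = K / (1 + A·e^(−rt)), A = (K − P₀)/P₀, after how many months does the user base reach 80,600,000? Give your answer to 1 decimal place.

A = (193000000 − 4950000)/4950000 = 37.9899
80600000 = 193000000/(1 + 37.9899·e^(−0.0505t)) → 1 + 37.9899·e^(−0.0505t) = 2.39454
e^(−0.0505t) = 0.036708 → t = ln(27.24187)/0.0505 = 3.30476/0.0505

t ≈ 65.4 months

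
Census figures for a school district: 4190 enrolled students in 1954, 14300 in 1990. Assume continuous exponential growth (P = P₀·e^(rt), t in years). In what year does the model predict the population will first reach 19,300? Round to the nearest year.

year 1999

r = ln(14300/4190) / 36 = 1.22756/36 ≈ 0.034099 per year
t = ln(19300/4190) / r = 1.5274/0.034099 ≈ 44.79 years after 1954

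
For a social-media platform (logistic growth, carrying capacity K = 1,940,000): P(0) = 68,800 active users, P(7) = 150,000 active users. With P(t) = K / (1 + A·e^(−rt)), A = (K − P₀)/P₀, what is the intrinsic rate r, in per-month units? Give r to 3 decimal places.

r ≈ 0.118 per month

A = (1940000 − 68800)/68800 = 27.19767
150000 = 1940000/(1 + 27.19767·e^(−r·7)) → e^(−7r) = (12.93333 − 1)/27.19767 = 0.438763
r = −ln(0.438763)/7 = 0.8238/7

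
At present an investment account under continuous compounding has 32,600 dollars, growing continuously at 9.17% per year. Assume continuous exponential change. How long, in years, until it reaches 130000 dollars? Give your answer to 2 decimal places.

130000 = 32600 · e^(0.0917·t)
t = ln(130000/32600) / 0.0917 = ln(3.98773) / 0.0917 = 1.38322 / 0.0917

t ≈ 15.08 years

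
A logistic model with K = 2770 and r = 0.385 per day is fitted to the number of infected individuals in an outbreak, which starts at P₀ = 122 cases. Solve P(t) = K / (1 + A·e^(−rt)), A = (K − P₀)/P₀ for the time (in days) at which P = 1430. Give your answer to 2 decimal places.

t ≈ 8.16 days

A = (2770 − 122)/122 = 21.70492
1430 = 2770/(1 + 21.70492·e^(−0.385t)) → 1 + 21.70492·e^(−0.385t) = 1.93706
e^(−0.385t) = 0.043173 → t = ln(23.16271)/0.385 = 3.14254/0.385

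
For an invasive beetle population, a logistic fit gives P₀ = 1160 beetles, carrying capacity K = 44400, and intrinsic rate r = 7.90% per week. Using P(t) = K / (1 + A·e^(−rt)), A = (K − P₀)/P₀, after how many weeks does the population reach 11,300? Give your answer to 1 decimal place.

A = (44400 − 1160)/1160 = 37.27586
11300 = 44400/(1 + 37.27586·e^(−0.079t)) → 1 + 37.27586·e^(−0.079t) = 3.9292
e^(−0.079t) = 0.078582 → t = ln(12.7256)/0.079 = 2.54362/0.079

t ≈ 32.2 weeks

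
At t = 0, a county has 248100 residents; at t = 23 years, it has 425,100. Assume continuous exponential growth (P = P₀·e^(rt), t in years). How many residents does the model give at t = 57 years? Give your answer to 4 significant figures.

≈ 942,300 residents

r = ln(425100/248100) / 23 ≈ 0.023413 per year
P(57) = 248100 · e^(0.023413·57) = 248100 · 3.79819 ≈ 942331.28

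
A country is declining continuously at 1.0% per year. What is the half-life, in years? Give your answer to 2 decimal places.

half-life = ln(2) / |r| = 0.69315 / 0.01

half-life ≈ 69.31 years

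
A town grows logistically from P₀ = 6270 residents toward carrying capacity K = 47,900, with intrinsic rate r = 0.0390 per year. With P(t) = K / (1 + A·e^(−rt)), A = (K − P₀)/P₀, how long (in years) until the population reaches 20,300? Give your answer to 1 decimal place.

A = (47900 − 6270)/6270 = 6.63955
20300 = 47900/(1 + 6.63955·e^(−0.039t)) → 1 + 6.63955·e^(−0.039t) = 2.35961
e^(−0.039t) = 0.204774 → t = ln(4.88344)/0.039 = 1.58585/0.039

t ≈ 40.7 years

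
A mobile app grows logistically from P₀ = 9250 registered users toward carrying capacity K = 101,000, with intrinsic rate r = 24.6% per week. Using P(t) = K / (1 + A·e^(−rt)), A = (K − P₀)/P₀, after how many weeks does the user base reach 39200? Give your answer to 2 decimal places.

A = (101000 − 9250)/9250 = 9.91892
39200 = 101000/(1 + 9.91892·e^(−0.246t)) → 1 + 9.91892·e^(−0.246t) = 2.57653
e^(−0.246t) = 0.158942 → t = ln(6.29161)/0.246 = 1.83922/0.246

t ≈ 7.48 weeks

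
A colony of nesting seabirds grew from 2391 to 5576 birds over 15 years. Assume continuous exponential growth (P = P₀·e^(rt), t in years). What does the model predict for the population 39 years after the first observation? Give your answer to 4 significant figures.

≈ 21,610 birds

r = ln(5576/2391) / 15 ≈ 0.056451 per year
P(39) = 2391 · e^(0.056451·39) = 2391 · 9.03925 ≈ 21612.84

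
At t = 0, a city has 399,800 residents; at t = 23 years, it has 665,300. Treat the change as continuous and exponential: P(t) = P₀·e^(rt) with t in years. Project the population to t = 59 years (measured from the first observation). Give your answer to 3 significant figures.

r = ln(665300/399800) / 23 ≈ 0.022142 per year
P(59) = 399800 · e^(0.022142·59) = 399800 · 3.69285 ≈ 1476400.09

≈ 1,480,000 residents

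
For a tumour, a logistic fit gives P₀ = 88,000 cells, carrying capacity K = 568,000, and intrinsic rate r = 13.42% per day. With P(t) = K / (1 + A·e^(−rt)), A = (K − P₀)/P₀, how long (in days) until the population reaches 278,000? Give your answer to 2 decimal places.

t ≈ 12.33 days

A = (568000 − 88000)/88000 = 5.45455
278000 = 568000/(1 + 5.45455·e^(−0.1342t)) → 1 + 5.45455·e^(−0.1342t) = 2.04317
e^(−0.1342t) = 0.191247 → t = ln(5.22884)/0.1342 = 1.65419/0.1342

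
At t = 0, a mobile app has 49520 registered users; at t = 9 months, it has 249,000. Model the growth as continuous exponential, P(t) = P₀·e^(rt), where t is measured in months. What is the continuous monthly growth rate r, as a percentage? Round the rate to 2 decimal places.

249000 = 49520 · e^(r·9)
e^(9r) = 249000/49520 = 5.02827
r = ln(5.02827) / 9 = 1.61508 / 9

r ≈ 17.95% per month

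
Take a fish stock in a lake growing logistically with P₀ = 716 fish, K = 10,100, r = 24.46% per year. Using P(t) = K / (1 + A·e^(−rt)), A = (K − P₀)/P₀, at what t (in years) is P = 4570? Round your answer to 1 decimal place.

t ≈ 9.7 years

A = (10100 − 716)/716 = 13.10615
4570 = 10100/(1 + 13.10615·e^(−0.2446t)) → 1 + 13.10615·e^(−0.2446t) = 2.21007
e^(−0.2446t) = 0.092328 → t = ln(10.83094)/0.2446 = 2.38241/0.2446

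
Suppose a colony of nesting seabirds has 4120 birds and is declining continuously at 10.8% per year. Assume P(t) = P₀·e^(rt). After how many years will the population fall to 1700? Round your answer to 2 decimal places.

1700 = 4120 · e^(-0.108·t)
t = ln(1700/4120) / -0.108 = ln(0.41262) / -0.108 = -0.88522 / -0.108

t ≈ 8.20 years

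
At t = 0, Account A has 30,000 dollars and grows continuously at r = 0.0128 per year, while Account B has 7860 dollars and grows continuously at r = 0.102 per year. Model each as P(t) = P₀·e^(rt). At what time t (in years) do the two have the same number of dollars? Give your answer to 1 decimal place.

t ≈ 15.0 years

30000·e^(0.0128t) = 7860·e^(0.102t)
30000/7860 = e^((0.102 − 0.0128)t) → ln(3.81679) = 0.0892·t
t = 1.33941 / 0.0892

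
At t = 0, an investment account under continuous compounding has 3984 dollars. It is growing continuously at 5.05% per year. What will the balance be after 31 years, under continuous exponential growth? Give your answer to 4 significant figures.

≈ 19,060 dollars

P(31) = 3984 · e^(0.0505·31) = 3984 · e^(1.5655)
= 3984 · 4.78507 ≈ 19063.71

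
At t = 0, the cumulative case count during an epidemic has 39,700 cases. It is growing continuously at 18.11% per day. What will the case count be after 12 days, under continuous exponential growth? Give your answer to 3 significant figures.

P(12) = 39700 · e^(0.1811·12) = 39700 · e^(2.1732)
= 39700 · 8.78636 ≈ 348818.31

≈ 349,000 cases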